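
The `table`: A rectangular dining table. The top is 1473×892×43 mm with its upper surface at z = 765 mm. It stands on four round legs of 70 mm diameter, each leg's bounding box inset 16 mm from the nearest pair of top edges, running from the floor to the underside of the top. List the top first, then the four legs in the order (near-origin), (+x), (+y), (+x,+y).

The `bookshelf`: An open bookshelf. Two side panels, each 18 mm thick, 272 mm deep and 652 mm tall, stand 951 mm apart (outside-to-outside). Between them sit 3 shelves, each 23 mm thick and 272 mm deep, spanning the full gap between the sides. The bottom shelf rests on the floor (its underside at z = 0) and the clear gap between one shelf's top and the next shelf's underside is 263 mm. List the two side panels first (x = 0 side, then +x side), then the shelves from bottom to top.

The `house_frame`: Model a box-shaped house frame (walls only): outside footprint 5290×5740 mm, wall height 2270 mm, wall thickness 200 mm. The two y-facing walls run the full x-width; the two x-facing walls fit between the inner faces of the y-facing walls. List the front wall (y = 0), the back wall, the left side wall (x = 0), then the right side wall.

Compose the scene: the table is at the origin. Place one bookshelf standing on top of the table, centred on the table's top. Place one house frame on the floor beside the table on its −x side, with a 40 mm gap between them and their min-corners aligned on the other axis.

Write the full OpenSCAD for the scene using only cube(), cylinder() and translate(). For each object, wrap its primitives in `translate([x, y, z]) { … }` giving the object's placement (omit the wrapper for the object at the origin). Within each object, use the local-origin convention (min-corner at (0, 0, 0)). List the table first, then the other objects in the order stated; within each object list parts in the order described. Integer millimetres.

translate([0, 0, 722]) cube([1473, 892, 43]);
translate([51, 51, 0]) cylinder(h = 722, r = 35);
translate([1422, 51, 0]) cylinder(h = 722, r = 35);
translate([51, 841, 0]) cylinder(h = 722, r = 35);
translate([1422, 841, 0]) cylinder(h = 722, r = 35);
translate([261, 310, 765]) {
  cube([18, 272, 652]);
  translate([933, 0, 0]) cube([18, 272, 652]);
  translate([18, 0, 0]) cube([915, 272, 23]);
  translate([18, 0, 286]) cube([915, 272, 23]);
  translate([18, 0, 572]) cube([915, 272, 23]);
}
translate([-5330, 0, 0]) {
  cube([5290, 200, 2270]);
  translate([0, 5540, 0]) cube([5290, 200, 2270]);
  translate([0, 200, 0]) cube([200, 5340, 2270]);
  translate([5090, 200, 0]) cube([200, 5340, 2270]);
}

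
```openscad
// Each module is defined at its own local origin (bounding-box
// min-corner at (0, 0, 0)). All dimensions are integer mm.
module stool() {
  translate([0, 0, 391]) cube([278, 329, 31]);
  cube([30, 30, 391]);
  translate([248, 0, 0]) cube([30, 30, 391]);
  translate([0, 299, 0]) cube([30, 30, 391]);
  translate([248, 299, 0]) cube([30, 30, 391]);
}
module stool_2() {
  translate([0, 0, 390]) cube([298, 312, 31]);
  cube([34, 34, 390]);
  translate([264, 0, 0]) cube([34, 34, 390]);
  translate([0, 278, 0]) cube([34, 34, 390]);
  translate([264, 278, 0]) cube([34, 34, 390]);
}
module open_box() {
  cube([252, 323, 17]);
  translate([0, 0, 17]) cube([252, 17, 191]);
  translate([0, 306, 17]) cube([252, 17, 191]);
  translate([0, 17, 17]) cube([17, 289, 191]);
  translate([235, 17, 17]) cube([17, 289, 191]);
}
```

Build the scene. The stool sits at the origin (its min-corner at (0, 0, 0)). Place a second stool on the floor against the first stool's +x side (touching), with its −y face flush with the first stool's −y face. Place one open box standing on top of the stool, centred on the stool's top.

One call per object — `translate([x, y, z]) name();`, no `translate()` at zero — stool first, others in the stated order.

stool();
translate([278, 0, 0]) stool_2();
translate([13, 3, 422]) open_box();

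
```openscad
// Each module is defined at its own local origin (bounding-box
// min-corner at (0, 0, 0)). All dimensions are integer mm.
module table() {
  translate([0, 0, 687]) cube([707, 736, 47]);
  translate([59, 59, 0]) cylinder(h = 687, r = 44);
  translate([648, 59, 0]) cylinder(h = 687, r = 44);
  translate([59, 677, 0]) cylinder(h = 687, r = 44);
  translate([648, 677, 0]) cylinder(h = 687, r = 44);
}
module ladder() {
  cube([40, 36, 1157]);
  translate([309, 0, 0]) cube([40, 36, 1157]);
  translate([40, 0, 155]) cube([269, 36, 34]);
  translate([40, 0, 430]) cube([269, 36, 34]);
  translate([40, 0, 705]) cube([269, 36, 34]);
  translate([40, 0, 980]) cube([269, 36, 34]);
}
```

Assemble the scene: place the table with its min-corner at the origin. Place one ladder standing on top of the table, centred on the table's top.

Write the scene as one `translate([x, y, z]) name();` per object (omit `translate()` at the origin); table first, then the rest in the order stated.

table();
translate([179, 350, 734]) ladder();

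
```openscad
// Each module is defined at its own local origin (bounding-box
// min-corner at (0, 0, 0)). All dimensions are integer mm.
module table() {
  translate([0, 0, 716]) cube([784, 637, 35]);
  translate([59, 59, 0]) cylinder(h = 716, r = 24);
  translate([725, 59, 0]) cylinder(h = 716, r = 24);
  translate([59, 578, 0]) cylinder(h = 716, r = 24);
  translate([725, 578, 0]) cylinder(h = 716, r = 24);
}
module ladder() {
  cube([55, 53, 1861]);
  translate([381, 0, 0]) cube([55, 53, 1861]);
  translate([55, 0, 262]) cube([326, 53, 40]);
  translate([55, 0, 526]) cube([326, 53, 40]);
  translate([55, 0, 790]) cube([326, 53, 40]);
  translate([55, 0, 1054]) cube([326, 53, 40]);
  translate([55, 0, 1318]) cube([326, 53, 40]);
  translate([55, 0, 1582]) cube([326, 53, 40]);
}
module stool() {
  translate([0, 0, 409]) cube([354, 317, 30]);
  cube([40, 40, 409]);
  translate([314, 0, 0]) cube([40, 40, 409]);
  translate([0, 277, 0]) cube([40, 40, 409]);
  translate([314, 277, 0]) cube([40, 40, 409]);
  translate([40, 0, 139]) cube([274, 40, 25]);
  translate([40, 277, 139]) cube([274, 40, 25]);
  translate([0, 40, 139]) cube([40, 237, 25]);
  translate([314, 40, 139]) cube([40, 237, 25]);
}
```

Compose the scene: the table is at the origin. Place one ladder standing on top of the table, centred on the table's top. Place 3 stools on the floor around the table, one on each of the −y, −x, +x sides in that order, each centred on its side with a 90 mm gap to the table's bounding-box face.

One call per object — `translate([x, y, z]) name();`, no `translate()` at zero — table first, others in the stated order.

table();
translate([174, 292, 751]) ladder();
translate([215, -407, 0]) stool();
translate([-444, 160, 0]) stool();
translate([874, 160, 0]) stool();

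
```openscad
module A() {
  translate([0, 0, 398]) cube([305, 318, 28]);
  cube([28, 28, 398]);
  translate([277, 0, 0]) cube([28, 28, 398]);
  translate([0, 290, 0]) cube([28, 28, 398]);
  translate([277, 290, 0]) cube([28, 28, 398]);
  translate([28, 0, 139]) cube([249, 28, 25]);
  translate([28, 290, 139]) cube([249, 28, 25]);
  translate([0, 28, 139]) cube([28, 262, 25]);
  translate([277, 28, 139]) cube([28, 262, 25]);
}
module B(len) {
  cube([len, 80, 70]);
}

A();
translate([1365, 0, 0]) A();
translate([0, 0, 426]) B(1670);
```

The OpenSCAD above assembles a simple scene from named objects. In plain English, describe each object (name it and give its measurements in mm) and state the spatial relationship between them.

A is a simple wooden stool: a rectangular seat 305 mm (x) by 318 mm (y), 28 mm thick, top face at z = 426 mm, on four square legs, each 28×28 mm in cross-section. The legs rest on z = 0, each flush with a corner of the seat. Four stretchers, 28 mm wide and 25 mm tall, connect adjacent legs with their undersides at z = 139 mm, each running between the inner faces of the legs it joins and aligned with the legs' outer faces on the other axis.

B is a rectangular beam 1670 mm long (x), 80 mm deep (y), 70 mm thick (z).

The beam spans the tops of two stools placed 1060 mm apart, resting at z = 426 mm.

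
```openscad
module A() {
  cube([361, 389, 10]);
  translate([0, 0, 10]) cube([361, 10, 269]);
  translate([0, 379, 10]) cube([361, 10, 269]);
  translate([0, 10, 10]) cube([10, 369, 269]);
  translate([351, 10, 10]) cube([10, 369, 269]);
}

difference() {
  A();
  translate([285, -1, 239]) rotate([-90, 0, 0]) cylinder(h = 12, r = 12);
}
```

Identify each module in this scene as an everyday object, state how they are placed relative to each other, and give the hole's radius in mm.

A is an open box. The open box has a circular hole through its front wall. The hole's radius is 12 mm.

The subtracted cylinder has r = 12 mm.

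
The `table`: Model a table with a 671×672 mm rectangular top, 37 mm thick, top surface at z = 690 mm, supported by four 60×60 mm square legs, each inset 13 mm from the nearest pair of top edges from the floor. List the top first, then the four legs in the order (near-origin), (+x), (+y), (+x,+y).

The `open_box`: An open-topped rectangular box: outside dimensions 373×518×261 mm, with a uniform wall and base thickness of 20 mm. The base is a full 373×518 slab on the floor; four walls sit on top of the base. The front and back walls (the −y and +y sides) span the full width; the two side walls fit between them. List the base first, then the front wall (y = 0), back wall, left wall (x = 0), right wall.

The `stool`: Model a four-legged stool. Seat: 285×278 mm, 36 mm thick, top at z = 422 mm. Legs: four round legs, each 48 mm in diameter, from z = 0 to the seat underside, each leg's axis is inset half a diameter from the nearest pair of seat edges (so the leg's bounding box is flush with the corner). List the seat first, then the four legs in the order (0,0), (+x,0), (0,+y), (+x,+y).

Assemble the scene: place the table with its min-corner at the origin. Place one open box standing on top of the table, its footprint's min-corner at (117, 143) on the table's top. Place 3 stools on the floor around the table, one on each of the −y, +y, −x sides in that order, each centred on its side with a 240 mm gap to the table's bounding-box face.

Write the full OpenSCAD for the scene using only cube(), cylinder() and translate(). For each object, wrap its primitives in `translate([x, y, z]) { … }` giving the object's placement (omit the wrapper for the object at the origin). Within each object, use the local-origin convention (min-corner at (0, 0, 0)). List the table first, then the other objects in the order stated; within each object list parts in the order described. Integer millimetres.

translate([0, 0, 653]) cube([671, 672, 37]);
translate([13, 13, 0]) cube([60, 60, 653]);
translate([598, 13, 0]) cube([60, 60, 653]);
translate([13, 599, 0]) cube([60, 60, 653]);
translate([598, 599, 0]) cube([60, 60, 653]);
translate([117, 143, 690]) {
  cube([373, 518, 20]);
  translate([0, 0, 20]) cube([373, 20, 241]);
  translate([0, 498, 20]) cube([373, 20, 241]);
  translate([0, 20, 20]) cube([20, 478, 241]);
  translate([353, 20, 20]) cube([20, 478, 241]);
}
translate([193, -518, 0]) {
  translate([0, 0, 386]) cube([285, 278, 36]);
  translate([24, 24, 0]) cylinder(h = 386, r = 24);
  translate([261, 24, 0]) cylinder(h = 386, r = 24);
  translate([24, 254, 0]) cylinder(h = 386, r = 24);
  translate([261, 254, 0]) cylinder(h = 386, r = 24);
}
translate([193, 912, 0]) {
  translate([0, 0, 386]) cube([285, 278, 36]);
  translate([24, 24, 0]) cylinder(h = 386, r = 24);
  translate([261, 24, 0]) cylinder(h = 386, r = 24);
  translate([24, 254, 0]) cylinder(h = 386, r = 24);
  translate([261, 254, 0]) cylinder(h = 386, r = 24);
}
translate([-525, 197, 0]) {
  translate([0, 0, 386]) cube([285, 278, 36]);
  translate([24, 24, 0]) cylinder(h = 386, r = 24);
  translate([261, 24, 0]) cylinder(h = 386, r = 24);
  translate([24, 254, 0]) cylinder(h = 386, r = 24);
  translate([261, 254, 0]) cylinder(h = 386, r = 24);
}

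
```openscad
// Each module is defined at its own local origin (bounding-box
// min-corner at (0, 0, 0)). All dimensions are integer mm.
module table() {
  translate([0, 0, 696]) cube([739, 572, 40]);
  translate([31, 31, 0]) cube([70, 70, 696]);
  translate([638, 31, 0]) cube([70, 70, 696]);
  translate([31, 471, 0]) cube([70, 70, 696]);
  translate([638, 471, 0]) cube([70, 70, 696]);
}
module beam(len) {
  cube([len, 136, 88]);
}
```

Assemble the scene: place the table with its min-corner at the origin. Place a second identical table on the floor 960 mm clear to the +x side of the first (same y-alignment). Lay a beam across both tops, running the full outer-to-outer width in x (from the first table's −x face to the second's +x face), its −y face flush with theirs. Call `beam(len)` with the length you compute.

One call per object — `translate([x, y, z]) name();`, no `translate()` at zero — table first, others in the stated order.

table();
translate([1699, 0, 0]) table();
translate([0, 0, 736]) beam(2438);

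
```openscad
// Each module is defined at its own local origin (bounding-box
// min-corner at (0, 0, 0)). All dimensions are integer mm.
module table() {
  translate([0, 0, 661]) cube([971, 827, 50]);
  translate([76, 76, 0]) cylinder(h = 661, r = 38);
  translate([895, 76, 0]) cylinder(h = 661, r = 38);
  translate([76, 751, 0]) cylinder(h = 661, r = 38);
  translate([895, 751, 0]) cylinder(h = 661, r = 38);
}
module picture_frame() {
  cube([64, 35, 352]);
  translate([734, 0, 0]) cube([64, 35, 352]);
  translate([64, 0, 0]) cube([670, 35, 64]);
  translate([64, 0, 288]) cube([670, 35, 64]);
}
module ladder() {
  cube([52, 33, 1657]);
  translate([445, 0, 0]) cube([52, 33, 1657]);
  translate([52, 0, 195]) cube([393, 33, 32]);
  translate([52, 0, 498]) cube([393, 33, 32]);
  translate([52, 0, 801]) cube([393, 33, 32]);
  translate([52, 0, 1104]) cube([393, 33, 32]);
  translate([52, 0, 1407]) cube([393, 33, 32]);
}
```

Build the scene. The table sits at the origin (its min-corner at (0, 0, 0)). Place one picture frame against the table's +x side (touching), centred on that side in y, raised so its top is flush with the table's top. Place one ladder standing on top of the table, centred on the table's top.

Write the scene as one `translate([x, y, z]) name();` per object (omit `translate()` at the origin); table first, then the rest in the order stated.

table();
translate([971, 396, 359]) picture_frame();
translate([237, 397, 711]) ladder();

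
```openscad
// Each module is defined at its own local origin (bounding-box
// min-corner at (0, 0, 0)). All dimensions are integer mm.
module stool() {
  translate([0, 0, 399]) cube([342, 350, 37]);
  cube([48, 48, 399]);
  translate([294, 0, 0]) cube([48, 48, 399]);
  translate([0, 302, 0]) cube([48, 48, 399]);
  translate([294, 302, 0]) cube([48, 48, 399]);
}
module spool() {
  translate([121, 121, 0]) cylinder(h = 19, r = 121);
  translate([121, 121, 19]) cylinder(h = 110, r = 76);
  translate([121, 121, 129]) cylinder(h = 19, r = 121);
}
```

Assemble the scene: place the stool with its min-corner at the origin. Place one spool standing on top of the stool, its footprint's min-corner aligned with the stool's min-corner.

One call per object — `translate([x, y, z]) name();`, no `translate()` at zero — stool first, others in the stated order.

stool();
translate([0, 0, 436]) spool();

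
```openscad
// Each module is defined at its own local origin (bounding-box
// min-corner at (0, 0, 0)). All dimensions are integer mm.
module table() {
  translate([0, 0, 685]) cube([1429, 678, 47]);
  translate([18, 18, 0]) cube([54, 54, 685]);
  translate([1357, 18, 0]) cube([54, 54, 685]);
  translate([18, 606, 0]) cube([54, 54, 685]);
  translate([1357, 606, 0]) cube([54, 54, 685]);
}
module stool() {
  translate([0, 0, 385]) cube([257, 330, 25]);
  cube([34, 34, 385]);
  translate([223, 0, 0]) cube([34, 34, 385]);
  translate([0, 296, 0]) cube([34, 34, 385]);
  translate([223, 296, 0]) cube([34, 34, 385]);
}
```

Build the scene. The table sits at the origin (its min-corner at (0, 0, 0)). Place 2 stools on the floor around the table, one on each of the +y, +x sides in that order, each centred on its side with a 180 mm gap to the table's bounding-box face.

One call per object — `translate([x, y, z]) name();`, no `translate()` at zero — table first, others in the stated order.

table();
translate([586, 858, 0]) stool();
translate([1609, 174, 0]) stool();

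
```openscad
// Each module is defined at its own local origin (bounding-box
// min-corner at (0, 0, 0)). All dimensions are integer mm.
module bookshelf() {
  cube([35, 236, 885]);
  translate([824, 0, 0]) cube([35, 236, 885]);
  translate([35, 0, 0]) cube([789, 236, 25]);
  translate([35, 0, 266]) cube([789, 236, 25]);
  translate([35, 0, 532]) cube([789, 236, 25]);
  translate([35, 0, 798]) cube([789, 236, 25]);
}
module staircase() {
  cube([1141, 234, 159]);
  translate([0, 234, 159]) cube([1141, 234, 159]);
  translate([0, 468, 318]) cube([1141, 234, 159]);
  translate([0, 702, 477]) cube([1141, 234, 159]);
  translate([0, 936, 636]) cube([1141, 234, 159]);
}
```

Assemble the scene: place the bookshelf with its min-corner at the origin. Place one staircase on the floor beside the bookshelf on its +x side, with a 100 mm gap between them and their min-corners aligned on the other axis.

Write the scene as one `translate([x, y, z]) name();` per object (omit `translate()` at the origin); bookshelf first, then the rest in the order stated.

bookshelf();
translate([959, 0, 0]) staircase();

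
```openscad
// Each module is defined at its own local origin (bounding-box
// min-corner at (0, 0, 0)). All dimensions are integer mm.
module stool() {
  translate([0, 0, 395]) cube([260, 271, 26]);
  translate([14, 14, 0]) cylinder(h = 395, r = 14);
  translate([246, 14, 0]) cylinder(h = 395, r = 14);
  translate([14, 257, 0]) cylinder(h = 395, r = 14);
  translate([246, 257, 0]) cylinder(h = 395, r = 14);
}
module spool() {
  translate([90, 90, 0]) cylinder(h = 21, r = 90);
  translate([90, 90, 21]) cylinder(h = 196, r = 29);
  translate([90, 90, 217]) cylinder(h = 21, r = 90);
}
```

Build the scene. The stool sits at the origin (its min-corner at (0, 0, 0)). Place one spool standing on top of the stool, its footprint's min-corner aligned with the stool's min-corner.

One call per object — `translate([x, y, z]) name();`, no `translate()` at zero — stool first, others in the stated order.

stool();
translate([0, 0, 421]) spool();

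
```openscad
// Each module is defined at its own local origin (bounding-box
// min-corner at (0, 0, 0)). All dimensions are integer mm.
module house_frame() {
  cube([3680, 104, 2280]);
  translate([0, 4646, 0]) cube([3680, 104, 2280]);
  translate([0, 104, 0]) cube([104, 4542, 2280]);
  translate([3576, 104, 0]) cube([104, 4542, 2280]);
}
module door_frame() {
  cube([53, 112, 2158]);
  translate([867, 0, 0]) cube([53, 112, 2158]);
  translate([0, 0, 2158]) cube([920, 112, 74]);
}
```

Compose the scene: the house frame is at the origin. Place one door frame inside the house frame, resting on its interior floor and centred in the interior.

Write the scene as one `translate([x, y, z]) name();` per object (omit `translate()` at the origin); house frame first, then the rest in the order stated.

house_frame();
translate([1380, 2319, 0]) door_frame();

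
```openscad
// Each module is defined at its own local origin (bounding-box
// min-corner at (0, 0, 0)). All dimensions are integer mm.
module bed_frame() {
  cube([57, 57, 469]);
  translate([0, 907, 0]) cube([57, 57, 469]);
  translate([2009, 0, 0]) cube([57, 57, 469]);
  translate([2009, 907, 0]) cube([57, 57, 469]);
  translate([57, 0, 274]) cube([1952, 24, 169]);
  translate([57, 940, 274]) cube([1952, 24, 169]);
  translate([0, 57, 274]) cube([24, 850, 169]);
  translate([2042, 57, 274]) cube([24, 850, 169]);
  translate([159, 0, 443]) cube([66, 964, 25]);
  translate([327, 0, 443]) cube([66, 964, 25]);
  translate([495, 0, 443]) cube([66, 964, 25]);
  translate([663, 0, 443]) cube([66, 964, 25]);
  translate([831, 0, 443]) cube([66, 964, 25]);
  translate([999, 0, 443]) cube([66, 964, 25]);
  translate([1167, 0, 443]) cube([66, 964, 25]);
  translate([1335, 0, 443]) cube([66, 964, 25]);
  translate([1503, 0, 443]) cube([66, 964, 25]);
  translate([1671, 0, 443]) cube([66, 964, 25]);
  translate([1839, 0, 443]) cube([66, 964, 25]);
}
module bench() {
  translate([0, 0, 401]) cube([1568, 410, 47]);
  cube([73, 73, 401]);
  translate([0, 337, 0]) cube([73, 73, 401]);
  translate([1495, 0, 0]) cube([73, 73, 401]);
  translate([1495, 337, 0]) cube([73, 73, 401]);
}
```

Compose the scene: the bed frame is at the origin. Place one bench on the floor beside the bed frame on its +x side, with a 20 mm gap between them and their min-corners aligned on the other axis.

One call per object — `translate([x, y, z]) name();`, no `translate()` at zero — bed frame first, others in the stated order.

bed_frame();
translate([2086, 0, 0]) bench();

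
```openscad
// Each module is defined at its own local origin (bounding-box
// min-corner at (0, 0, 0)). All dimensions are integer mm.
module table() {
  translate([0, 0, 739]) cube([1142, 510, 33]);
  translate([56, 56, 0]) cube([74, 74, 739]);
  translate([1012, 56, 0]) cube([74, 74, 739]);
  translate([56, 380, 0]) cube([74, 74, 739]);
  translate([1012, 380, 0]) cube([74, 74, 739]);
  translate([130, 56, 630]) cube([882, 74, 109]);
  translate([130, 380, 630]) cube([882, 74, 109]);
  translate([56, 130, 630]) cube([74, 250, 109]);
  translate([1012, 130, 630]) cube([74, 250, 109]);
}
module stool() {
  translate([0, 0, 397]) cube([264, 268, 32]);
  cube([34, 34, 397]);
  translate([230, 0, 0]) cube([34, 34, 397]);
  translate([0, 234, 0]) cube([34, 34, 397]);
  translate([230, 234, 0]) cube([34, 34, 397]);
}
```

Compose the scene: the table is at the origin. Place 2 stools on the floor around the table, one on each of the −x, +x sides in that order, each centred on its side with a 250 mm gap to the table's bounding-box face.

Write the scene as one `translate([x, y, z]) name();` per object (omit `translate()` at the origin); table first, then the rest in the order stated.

table();
translate([-514, 121, 0]) stool();
translate([1392, 121, 0]) stool();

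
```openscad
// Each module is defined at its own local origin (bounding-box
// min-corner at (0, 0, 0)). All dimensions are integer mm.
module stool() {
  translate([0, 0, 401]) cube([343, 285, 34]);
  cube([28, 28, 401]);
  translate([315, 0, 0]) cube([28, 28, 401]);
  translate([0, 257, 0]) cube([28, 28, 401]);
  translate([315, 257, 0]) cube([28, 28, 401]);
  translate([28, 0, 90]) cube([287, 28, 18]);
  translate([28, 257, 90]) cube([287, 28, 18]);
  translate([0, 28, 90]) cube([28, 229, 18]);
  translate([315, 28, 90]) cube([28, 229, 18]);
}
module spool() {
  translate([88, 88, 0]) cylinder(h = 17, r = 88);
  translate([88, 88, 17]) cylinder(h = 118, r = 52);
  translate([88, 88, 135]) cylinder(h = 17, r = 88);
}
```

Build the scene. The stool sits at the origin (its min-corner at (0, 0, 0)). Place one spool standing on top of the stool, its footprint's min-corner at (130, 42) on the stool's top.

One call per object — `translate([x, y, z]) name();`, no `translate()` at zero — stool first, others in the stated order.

stool();
translate([130, 42, 435]) spool();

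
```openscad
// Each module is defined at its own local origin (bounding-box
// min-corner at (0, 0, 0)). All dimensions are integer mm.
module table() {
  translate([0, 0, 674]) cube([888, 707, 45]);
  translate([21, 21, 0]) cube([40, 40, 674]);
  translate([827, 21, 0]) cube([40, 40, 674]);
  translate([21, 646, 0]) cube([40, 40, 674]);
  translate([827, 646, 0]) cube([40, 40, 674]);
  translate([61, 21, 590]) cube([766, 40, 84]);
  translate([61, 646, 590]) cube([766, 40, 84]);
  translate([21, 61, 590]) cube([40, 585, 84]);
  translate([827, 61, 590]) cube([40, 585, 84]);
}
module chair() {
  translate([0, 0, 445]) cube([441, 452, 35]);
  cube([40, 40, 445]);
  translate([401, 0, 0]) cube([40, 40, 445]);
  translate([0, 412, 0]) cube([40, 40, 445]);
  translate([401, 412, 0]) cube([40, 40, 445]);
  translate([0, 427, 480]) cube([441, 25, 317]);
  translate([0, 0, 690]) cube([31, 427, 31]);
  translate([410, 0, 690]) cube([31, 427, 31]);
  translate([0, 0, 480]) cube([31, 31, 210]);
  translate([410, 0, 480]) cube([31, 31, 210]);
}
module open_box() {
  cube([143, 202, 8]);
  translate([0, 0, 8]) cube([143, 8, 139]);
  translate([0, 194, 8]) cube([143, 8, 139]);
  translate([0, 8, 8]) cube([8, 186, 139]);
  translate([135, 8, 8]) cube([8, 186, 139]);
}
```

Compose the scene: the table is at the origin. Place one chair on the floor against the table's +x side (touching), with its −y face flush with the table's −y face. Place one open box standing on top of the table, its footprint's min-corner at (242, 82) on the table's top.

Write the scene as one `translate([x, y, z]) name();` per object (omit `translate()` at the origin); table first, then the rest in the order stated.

table();
translate([888, 0, 0]) chair();
translate([242, 82, 719]) open_box();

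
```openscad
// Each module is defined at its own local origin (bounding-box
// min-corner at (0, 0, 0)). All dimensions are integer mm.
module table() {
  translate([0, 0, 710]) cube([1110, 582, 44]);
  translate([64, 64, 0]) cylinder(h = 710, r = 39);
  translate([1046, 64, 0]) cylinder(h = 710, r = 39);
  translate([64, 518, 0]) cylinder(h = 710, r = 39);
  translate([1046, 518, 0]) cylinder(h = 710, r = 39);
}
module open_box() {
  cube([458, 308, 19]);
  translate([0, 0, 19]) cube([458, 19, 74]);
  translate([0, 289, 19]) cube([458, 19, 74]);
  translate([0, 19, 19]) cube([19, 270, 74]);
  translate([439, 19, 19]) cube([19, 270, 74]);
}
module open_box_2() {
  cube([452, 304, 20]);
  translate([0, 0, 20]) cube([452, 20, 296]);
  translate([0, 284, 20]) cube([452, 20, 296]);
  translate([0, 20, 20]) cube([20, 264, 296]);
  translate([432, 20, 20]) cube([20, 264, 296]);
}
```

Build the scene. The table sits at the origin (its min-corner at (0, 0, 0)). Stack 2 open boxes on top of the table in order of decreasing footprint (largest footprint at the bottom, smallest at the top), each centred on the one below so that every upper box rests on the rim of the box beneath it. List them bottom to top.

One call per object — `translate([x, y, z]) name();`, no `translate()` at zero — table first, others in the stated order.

table();
translate([326, 137, 754]) open_box();
translate([329, 139, 847]) open_box_2();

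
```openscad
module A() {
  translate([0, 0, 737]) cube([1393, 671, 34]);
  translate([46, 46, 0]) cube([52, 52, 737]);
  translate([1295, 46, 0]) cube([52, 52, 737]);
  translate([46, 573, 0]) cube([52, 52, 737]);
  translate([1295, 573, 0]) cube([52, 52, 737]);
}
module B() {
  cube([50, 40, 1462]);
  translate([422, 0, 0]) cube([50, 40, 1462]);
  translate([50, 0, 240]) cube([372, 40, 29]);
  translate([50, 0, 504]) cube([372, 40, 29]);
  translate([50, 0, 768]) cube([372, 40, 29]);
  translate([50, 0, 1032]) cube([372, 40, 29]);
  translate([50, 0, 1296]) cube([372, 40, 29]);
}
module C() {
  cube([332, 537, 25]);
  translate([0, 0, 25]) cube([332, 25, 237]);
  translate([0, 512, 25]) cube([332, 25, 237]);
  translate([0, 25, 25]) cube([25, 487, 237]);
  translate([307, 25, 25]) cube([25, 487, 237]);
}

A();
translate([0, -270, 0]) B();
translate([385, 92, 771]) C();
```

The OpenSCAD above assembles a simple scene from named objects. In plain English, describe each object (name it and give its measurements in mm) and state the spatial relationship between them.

A is a rectangular dining table. The top is 1393×671×34 mm with its upper surface at z = 771 mm. It stands on four 52×52 mm square legs, each inset 46 mm from the nearest pair of top edges, running from the floor to the underside of the top.

B is a straight ladder. Two 50×40 mm vertical rails, 1462 mm tall, stand 472 mm apart (outside-to-outside) with their front faces coplanar on the −y side. 5 rungs, each 40 mm deep and 29 mm tall, span between the inner faces of the rails, front faces flush with the rails. The lowest rung's underside is at z = 240 mm and rungs are spaced 264 mm apart (underside to underside).

C is an open-topped rectangular box: outside dimensions 332×537×262 mm, with a uniform wall and base thickness of 25 mm. The base is a full 332×537 slab on the floor; four walls sit on top of the base. The front and back walls (the −y and +y sides) span the full width; the two side walls fit between them.

The ladder is on the floor beside the table on its −y side. The open box is on top of the table.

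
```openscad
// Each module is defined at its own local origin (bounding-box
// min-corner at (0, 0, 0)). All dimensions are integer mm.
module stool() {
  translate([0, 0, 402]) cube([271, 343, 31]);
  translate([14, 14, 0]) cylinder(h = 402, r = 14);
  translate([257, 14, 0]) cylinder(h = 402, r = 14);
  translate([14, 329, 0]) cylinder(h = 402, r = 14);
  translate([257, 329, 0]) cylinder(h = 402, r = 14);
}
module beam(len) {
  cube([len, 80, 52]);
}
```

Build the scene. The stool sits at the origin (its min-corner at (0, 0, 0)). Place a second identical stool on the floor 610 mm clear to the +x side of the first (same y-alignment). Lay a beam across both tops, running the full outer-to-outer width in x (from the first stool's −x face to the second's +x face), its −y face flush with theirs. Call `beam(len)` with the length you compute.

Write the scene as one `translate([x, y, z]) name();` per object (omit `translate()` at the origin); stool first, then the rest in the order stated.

stool();
translate([881, 0, 0]) stool();
translate([0, 0, 433]) beam(1152);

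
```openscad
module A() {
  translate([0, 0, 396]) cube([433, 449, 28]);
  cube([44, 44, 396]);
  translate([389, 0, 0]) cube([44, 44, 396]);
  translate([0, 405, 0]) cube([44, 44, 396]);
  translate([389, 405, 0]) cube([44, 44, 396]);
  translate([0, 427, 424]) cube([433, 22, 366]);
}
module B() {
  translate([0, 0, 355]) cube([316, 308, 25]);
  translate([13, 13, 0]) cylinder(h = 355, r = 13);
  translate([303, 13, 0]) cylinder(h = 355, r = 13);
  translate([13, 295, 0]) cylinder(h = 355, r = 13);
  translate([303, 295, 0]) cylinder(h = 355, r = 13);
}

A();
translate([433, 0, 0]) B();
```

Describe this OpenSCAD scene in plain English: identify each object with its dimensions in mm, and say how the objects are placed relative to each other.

A is a chair: 433×449 mm seat, 28 mm thick, top at z = 424 mm, on four 44 mm square corner legs flush with the seat edges. A 22 mm thick backrest slab spans the full seat width, extending 366 mm above the seat top, its back face flush with the seat's +y edge.

B is a four-legged stool. The seat is 316×308 mm, 25 mm thick, top at z = 380 mm. It stands on four round legs, each 26 mm in diameter, from z = 0 to the seat underside, each leg's axis is inset half a diameter from the nearest pair of seat edges (so the leg's bounding box is flush with the corner).

The stool is against the chair's +x side, with their −y faces flush.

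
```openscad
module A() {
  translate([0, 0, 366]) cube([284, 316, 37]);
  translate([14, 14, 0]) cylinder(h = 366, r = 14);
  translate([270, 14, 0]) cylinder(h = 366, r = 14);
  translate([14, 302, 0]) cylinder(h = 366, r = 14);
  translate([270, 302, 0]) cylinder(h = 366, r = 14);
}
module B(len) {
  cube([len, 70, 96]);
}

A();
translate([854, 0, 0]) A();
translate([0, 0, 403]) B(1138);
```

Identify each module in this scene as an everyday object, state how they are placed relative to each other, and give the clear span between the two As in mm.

A is a stool. B is a beam. A beam spans the tops of two stools. The clear span between the two stools is 570 mm.

Second stool starts at x = 854; first ends at x = 284; clear span = 854 − 284 = 570 mm.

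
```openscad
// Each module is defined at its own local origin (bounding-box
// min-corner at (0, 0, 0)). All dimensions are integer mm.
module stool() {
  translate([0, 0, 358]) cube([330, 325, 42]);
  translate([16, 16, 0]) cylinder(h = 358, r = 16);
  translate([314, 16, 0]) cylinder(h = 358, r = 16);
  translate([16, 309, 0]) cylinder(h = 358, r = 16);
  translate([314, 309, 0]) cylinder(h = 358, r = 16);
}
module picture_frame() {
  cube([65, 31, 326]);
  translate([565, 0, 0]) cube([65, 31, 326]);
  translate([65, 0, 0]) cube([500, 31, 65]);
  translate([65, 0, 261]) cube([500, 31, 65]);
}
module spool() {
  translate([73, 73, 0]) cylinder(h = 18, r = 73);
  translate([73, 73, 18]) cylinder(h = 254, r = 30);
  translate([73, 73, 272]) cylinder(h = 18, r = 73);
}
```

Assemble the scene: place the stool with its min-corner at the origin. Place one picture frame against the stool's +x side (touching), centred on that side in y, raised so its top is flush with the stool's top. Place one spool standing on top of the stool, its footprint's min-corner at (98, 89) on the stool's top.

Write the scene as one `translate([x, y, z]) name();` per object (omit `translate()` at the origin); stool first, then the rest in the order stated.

stool();
translate([330, 147, 74]) picture_frame();
translate([98, 89, 400]) spool();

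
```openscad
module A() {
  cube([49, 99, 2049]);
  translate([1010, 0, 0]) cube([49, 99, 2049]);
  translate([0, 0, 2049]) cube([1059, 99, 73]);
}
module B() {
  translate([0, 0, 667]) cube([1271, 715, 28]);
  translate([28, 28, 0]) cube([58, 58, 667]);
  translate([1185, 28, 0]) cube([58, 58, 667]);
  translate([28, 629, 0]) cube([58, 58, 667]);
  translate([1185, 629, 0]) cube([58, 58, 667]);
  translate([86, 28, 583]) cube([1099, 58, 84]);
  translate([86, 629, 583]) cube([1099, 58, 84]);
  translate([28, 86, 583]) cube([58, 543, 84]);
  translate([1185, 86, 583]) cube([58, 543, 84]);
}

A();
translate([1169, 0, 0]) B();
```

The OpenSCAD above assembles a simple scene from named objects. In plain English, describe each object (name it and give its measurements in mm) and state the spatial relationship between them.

A is a rectangular door frame: two vertical jambs of 49×99 mm section, 2049 mm tall, with a clear opening 961 mm wide between their inner faces. A header 73 mm tall and 99 mm deep lies on top of the jambs and spans the full outside width.

B is a table with a 1271×715 mm rectangular top, 28 mm thick, top surface at z = 695 mm, supported by four 58×58 mm square legs, each inset 28 mm from the nearest pair of top edges, running from the floor. Four apron rails, 58 mm thick and 84 mm tall, run between adjacent legs with their top edges flush with the underside of the top and their outer faces flush with the legs' outer faces.

The table is on the floor beside the door frame on its +x side.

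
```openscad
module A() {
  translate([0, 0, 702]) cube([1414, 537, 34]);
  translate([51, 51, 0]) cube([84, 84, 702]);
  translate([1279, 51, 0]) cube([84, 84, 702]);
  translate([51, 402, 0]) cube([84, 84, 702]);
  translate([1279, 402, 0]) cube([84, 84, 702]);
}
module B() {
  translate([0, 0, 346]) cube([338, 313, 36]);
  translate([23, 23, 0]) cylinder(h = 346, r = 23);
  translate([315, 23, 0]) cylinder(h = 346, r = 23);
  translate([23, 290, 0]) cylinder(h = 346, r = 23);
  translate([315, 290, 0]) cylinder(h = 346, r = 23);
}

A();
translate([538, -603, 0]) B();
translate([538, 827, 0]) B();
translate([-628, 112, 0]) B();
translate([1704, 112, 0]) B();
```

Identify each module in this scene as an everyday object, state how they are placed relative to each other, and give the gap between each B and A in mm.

A is a table. B is a stool. Four stools sit around the table at the −y, +y, −x, +x sides. The gap between each stool and the table is 290 mm.

Each stool's nearest face is 290 mm from the table's bounding box.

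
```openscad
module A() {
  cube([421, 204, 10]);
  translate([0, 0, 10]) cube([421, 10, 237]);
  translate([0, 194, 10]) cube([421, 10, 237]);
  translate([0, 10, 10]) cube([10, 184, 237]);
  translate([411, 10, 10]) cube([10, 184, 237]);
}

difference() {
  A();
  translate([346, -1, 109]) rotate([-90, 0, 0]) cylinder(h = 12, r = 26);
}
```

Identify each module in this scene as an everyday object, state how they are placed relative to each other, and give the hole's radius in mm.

The subtracted cylinder has r = 26 mm.

A is an open box. The open box has a circular hole through its front wall. The hole's radius is 26 mm.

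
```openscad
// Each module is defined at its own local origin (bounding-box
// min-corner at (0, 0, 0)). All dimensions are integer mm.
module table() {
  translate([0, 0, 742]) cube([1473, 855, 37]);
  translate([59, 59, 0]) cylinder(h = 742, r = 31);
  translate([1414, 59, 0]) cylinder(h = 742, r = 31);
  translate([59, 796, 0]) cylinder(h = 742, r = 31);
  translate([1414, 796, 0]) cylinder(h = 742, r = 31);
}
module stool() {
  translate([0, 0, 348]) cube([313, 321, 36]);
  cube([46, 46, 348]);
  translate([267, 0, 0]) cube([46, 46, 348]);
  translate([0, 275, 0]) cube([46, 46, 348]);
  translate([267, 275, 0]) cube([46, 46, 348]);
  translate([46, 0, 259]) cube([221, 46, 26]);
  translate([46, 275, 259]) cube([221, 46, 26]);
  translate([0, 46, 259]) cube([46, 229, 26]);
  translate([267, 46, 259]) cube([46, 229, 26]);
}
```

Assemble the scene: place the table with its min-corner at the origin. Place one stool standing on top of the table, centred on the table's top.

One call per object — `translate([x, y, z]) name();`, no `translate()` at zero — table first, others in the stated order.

table();
translate([580, 267, 779]) stool();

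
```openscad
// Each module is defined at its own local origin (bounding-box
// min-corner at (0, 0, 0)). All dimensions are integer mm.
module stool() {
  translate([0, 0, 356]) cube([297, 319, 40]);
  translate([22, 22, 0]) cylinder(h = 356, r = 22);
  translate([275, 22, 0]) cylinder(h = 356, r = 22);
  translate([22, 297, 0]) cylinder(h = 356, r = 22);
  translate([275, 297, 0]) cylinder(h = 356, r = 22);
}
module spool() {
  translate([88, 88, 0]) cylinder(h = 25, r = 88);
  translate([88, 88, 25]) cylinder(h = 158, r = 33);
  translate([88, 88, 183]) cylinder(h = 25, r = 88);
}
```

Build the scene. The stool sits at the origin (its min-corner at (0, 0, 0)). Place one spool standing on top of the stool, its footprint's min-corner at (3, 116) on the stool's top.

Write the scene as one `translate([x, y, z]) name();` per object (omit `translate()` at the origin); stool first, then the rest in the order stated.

stool();
translate([3, 116, 396]) spool();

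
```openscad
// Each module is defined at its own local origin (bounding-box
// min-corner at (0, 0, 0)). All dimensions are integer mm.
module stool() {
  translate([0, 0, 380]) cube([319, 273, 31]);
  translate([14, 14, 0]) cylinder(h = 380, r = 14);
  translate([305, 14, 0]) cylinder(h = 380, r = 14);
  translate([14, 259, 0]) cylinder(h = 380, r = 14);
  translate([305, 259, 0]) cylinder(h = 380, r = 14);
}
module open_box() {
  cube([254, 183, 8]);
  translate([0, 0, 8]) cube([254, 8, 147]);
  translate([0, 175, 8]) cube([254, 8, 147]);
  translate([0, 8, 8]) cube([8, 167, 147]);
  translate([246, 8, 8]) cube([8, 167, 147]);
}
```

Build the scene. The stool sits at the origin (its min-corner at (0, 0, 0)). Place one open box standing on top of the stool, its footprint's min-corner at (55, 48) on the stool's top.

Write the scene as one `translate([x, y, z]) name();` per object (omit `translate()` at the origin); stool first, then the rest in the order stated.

stool();
translate([55, 48, 411]) open_box();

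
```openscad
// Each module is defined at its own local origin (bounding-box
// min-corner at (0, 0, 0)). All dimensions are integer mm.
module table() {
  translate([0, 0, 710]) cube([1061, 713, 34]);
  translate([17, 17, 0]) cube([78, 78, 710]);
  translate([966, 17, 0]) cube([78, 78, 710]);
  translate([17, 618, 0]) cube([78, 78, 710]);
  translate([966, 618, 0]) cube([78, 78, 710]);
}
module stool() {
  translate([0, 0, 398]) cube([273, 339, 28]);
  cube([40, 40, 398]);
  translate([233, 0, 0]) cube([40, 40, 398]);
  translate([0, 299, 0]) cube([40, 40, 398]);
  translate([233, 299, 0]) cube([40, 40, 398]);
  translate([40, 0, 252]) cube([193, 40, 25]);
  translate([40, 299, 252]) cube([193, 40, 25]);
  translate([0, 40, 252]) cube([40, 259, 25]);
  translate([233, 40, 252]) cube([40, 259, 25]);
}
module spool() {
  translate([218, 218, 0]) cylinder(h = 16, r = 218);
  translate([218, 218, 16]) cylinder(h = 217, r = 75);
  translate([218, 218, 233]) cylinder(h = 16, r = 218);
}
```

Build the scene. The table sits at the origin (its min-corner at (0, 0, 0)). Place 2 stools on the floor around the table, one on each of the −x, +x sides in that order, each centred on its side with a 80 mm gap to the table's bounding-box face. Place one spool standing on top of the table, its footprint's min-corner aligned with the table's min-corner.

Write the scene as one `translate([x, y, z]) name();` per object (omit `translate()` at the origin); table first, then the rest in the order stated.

table();
translate([-353, 187, 0]) stool();
translate([1141, 187, 0]) stool();
translate([0, 0, 744]) spool();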